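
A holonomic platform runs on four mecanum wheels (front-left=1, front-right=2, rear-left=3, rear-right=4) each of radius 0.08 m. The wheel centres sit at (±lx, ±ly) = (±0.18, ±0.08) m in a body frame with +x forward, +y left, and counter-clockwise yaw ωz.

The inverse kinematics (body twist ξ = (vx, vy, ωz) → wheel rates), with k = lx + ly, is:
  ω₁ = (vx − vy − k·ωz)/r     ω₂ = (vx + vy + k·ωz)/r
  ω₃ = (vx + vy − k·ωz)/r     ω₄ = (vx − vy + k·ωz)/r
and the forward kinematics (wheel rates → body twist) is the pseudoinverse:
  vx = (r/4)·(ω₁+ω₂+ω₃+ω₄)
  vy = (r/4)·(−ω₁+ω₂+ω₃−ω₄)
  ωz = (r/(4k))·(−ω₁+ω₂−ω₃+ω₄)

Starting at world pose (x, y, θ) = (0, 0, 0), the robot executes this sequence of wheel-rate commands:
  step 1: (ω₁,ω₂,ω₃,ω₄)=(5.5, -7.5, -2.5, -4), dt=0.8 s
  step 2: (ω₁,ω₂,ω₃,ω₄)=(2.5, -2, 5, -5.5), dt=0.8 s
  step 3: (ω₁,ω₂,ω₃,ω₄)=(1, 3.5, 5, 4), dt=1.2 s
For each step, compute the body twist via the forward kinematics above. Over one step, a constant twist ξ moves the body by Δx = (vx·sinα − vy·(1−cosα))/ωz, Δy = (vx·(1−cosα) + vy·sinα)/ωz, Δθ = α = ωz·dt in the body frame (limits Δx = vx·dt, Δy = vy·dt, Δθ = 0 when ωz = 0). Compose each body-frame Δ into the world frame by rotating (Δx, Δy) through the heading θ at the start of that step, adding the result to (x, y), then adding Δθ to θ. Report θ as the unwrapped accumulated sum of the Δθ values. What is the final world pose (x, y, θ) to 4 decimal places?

(-0.0788, -0.4173, -1.6769)

step 1: ξ=(vx,vy,ωz)=(-0.1700, -0.2300, -1.1154), dt=0.8 → body Δ=(-0.1954, -0.1038, -0.8923) → world pose (-0.1954, -0.1038, -0.8923)
step 2: ξ=(vx,vy,ωz)=(0.0000, 0.1200, -1.1538), dt=0.8 → body Δ=(0.0412, 0.0829, -0.9231) → world pose (-0.1050, -0.0838, -1.8154)
step 3: ξ=(vx,vy,ωz)=(0.2700, 0.0700, 0.1154), dt=1.2 → body Δ=(0.3172, 0.1061, 0.1385) → world pose (-0.0788, -0.4173, -1.6769)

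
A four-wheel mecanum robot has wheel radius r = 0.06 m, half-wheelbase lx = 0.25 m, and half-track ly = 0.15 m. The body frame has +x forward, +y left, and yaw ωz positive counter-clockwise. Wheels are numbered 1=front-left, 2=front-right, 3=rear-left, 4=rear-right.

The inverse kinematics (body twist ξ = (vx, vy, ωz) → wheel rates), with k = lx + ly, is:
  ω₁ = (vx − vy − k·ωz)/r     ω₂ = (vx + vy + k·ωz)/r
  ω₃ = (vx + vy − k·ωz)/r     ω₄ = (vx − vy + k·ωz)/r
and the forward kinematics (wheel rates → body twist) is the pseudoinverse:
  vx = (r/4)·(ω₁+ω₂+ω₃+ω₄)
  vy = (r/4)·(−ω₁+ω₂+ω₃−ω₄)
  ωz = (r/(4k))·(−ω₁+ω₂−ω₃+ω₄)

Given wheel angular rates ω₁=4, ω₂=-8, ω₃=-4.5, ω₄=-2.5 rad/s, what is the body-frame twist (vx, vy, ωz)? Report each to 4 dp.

(-0.1650, -0.2100, -0.3750)

k = lx + ly = 0.25 + 0.15 = 0.4000
ω₁+ω₂+ω₃+ω₄ = -11.0000  →  vx = (0.06/4)·-11.0000 = -0.1650
−ω₁+ω₂+ω₃−ω₄ = -14.0000  →  vy = (0.06/4)·-14.0000 = -0.2100
−ω₁+ω₂−ω₃+ω₄ = -10.0000  →  ωz = (0.06/1.6000)·-10.0000 = -0.3750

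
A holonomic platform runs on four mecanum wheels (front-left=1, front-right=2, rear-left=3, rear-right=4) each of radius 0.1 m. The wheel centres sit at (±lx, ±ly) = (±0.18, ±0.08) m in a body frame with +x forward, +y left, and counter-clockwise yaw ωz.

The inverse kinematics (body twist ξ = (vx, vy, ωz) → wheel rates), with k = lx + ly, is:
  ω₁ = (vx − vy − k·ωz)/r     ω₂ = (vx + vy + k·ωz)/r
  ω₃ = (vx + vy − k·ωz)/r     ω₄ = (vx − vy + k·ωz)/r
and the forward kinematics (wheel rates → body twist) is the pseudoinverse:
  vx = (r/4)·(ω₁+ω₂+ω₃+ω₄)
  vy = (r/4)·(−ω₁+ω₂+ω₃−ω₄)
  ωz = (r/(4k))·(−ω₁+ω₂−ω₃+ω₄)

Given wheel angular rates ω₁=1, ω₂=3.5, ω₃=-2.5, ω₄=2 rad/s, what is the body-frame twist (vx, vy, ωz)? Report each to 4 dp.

k = lx + ly = 0.18 + 0.08 = 0.2600
ω₁+ω₂+ω₃+ω₄ = 4.0000  →  vx = (0.1/4)·4.0000 = 0.1000
−ω₁+ω₂+ω₃−ω₄ = -2.0000  →  vy = (0.1/4)·-2.0000 = -0.0500
−ω₁+ω₂−ω₃+ω₄ = 7.0000  →  ωz = (0.1/1.0400)·7.0000 = 0.6731

(0.1000, -0.0500, 0.6731)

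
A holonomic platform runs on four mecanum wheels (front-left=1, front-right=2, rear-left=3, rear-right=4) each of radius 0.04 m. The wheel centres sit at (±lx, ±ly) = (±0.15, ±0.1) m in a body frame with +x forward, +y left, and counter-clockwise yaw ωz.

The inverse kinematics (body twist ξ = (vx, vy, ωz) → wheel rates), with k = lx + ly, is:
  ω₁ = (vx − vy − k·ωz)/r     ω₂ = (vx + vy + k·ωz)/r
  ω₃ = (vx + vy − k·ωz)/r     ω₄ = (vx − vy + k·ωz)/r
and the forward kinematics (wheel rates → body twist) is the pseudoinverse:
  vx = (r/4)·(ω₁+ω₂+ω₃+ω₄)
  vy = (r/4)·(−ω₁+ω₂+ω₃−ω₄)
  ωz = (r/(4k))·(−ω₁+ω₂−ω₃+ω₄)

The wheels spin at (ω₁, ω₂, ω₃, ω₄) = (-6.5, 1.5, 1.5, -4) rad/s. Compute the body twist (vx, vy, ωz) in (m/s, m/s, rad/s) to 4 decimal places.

(-0.0750, 0.1350, 0.1000)

k = lx + ly = 0.15 + 0.1 = 0.2500
ω₁+ω₂+ω₃+ω₄ = -7.5000  →  vx = (0.04/4)·-7.5000 = -0.0750
−ω₁+ω₂+ω₃−ω₄ = 13.5000  →  vy = (0.04/4)·13.5000 = 0.1350
−ω₁+ω₂−ω₃+ω₄ = 2.5000  →  ωz = (0.04/1.0000)·2.5000 = 0.1000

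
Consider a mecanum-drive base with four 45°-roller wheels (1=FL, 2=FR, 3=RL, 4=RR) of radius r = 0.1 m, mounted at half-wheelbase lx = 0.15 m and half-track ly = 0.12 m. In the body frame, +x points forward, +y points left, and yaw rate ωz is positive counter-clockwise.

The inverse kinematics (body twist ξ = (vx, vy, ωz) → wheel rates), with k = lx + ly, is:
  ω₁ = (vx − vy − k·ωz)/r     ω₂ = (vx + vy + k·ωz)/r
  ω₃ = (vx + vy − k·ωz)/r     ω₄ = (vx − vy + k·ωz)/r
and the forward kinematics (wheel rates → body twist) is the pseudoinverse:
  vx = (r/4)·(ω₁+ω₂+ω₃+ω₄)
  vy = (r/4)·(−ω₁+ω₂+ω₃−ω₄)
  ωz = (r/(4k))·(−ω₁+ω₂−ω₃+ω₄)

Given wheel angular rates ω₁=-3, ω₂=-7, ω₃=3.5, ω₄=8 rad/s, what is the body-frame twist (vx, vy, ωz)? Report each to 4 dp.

k = lx + ly = 0.15 + 0.12 = 0.2700
ω₁+ω₂+ω₃+ω₄ = 1.5000  →  vx = (0.1/4)·1.5000 = 0.0375
−ω₁+ω₂+ω₃−ω₄ = -8.5000  →  vy = (0.1/4)·-8.5000 = -0.2125
−ω₁+ω₂−ω₃+ω₄ = 0.5000  →  ωz = (0.1/1.0800)·0.5000 = 0.0463

(0.0375, -0.2125, 0.0463)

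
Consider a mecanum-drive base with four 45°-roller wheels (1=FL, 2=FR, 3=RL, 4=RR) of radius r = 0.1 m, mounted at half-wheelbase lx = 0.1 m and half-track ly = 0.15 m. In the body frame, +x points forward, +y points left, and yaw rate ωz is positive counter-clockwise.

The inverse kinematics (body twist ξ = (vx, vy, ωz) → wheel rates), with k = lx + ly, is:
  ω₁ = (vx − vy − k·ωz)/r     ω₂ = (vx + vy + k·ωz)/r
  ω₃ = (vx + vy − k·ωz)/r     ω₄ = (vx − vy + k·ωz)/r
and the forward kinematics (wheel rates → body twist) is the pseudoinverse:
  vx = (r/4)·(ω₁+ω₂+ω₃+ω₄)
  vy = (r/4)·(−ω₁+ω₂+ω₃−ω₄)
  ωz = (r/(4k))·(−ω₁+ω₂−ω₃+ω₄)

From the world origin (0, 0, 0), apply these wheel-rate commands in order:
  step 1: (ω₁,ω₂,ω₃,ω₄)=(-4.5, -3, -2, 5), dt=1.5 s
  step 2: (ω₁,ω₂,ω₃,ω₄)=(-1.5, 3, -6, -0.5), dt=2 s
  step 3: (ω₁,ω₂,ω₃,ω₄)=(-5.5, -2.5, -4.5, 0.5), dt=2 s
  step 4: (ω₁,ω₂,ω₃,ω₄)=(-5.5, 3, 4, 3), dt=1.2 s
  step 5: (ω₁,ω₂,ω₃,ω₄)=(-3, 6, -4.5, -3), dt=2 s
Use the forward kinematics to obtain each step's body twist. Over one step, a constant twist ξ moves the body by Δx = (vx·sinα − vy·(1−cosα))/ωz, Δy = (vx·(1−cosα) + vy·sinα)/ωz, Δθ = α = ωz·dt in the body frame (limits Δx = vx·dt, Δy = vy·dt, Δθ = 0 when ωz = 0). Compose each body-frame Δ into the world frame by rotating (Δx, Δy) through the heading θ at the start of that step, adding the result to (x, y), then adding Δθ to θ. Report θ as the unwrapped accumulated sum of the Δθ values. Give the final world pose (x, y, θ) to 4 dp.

step 1: ξ=(vx,vy,ωz)=(-0.1125, -0.1375, 0.8500), dt=1.5 → body Δ=(-0.0120, -0.2485, 1.2750) → world pose (-0.0120, -0.2485, 1.2750)
step 2: ξ=(vx,vy,ωz)=(-0.1250, -0.0250, 1.0000), dt=2.0 → body Δ=(-0.0783, -0.1998, 2.0000) → world pose (0.1563, -0.3816, 3.2750)
step 3: ξ=(vx,vy,ωz)=(-0.3000, -0.0500, 0.8000), dt=2.0 → body Δ=(-0.3105, -0.4484, 1.6000) → world pose (0.4044, 0.1041, 4.8750)
step 4: ξ=(vx,vy,ωz)=(0.1125, 0.2375, 0.7500), dt=1.2 → body Δ=(-0.0023, 0.3048, 0.9000) → world pose (0.7048, 0.1558, 5.7750)
step 5: ξ=(vx,vy,ωz)=(-0.1125, 0.1875, 1.0500), dt=2.0 → body Δ=(-0.3612, -0.0071, 2.1000) → world pose (0.3858, 0.3254, 7.8750)

(0.3858, 0.3254, 7.8750)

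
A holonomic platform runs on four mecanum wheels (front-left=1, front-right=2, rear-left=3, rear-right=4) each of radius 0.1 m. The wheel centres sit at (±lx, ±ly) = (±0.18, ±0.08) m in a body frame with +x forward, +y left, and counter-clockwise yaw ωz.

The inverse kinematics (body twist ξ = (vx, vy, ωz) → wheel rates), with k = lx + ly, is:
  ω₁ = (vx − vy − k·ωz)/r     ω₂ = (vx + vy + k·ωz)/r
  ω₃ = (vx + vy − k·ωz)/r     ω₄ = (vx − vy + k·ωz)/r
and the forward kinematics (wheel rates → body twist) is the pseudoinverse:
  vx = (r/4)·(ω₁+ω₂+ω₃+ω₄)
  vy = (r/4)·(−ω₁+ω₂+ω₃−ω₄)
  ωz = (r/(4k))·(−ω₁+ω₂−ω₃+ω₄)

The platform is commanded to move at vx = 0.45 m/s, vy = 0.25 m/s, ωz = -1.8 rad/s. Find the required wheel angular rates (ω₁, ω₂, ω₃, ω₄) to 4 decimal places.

k = lx + ly = 0.18 + 0.08 = 0.2600;  k·ωz = 0.2600·-1.8 = -0.4680
ω₁ (FL) = (vx − vy − k·ωz)/r = 0.6680/0.1 = 6.6800
ω₂ (FR) = (vx + vy + k·ωz)/r = 0.2320/0.1 = 2.3200
ω₃ (RL) = (vx + vy − k·ωz)/r = 1.1680/0.1 = 11.6800
ω₄ (RR) = (vx − vy + k·ωz)/r = -0.2680/0.1 = -2.6800

(6.6800, 2.3200, 11.6800, -2.6800)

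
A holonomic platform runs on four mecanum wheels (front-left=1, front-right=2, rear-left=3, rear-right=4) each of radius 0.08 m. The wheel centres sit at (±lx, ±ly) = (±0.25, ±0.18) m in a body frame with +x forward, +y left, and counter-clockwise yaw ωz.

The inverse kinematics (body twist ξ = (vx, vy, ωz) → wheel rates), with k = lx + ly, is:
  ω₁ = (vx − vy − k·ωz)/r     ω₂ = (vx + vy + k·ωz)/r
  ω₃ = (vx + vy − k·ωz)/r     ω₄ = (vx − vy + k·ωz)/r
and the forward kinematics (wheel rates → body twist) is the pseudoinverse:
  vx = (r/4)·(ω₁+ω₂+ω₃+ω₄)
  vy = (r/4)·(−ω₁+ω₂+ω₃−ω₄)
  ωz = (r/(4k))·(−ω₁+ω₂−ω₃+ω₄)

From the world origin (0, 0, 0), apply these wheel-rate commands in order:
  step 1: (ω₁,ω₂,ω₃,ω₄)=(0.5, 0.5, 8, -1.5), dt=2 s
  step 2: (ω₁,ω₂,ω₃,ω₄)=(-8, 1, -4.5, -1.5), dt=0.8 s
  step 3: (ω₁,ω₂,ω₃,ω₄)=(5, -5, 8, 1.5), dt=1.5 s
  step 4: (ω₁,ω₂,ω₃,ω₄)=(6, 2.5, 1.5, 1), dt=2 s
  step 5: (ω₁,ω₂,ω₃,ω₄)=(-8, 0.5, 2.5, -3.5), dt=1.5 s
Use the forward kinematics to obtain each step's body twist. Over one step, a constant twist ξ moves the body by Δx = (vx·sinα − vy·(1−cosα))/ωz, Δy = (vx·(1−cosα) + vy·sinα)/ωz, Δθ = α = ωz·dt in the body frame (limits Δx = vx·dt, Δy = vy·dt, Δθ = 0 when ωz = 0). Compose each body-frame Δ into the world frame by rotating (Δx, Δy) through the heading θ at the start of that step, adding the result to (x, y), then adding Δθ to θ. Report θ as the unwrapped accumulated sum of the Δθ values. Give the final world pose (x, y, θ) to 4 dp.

step 1: ξ=(vx,vy,ωz)=(0.1500, 0.1900, -0.4419), dt=2.0 → body Δ=(0.4197, 0.2083, -0.8837) → world pose (0.4197, 0.2083, -0.8837)
step 2: ξ=(vx,vy,ωz)=(-0.2600, 0.1200, 0.5581), dt=0.8 → body Δ=(-0.2222, 0.0472, 0.4465) → world pose (0.3152, 0.4100, -0.4372)
step 3: ξ=(vx,vy,ωz)=(0.1900, -0.0700, -0.7674), dt=1.5 → body Δ=(0.1720, -0.2300, -1.1512) → world pose (0.3737, 0.1288, -1.5884)
step 4: ξ=(vx,vy,ωz)=(0.2200, -0.0600, -0.1860), dt=2.0 → body Δ=(0.4078, -0.1982, -0.3721) → world pose (0.1684, -0.2755, -1.9605)
step 5: ξ=(vx,vy,ωz)=(-0.1700, 0.2900, 0.1163), dt=1.5 → body Δ=(-0.2915, 0.4106, 0.1744) → world pose (0.6590, -0.1618, -1.7860)

(0.6590, -0.1618, -1.7860)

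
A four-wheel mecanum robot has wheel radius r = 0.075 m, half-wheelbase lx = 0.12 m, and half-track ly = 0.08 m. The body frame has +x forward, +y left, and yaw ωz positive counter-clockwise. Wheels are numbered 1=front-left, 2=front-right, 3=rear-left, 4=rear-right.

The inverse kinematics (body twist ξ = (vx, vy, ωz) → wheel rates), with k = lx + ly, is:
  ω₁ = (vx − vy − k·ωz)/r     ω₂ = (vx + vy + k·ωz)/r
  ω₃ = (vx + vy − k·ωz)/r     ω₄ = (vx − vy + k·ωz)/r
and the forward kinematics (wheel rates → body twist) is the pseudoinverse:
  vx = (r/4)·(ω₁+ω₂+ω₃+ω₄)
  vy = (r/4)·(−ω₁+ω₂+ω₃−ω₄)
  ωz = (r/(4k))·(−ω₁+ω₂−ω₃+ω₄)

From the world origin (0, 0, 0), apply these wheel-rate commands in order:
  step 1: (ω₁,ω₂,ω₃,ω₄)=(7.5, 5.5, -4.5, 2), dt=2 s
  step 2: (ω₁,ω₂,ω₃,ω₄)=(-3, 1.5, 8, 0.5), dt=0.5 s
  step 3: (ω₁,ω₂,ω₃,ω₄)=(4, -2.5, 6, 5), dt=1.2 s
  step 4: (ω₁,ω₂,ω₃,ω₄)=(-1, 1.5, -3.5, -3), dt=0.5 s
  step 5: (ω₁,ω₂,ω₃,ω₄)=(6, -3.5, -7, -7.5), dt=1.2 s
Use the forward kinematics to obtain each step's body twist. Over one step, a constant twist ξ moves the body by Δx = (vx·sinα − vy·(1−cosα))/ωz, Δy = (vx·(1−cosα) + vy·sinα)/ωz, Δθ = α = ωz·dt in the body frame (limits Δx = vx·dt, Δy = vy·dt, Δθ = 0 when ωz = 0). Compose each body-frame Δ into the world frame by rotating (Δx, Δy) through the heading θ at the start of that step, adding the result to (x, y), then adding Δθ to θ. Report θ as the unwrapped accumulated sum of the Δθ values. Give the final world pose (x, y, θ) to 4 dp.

(0.3656, -0.0424, -1.1250)

step 1: ξ=(vx,vy,ωz)=(0.1969, -0.1594, 0.4219), dt=2.0 → body Δ=(0.4753, -0.1258, 0.8437) → world pose (0.4753, -0.1258, 0.8437)
step 2: ξ=(vx,vy,ωz)=(0.1313, 0.2250, -0.2812), dt=0.5 → body Δ=(0.0733, 0.1075, -0.1406) → world pose (0.4437, 0.0005, 0.7031)
step 3: ξ=(vx,vy,ωz)=(0.2344, -0.1031, -0.7031), dt=1.2 → body Δ=(0.1999, -0.2214, -0.8437) → world pose (0.7393, -0.0392, -0.1406)
step 4: ξ=(vx,vy,ωz)=(-0.1125, 0.0375, 0.2812), dt=0.5 → body Δ=(-0.0574, 0.0147, 0.1406) → world pose (0.6846, -0.0165, 0.0000)
step 5: ξ=(vx,vy,ωz)=(-0.2250, -0.1688, -0.9375), dt=1.2 → body Δ=(-0.3189, -0.0259, -1.1250) → world pose (0.3656, -0.0424, -1.1250)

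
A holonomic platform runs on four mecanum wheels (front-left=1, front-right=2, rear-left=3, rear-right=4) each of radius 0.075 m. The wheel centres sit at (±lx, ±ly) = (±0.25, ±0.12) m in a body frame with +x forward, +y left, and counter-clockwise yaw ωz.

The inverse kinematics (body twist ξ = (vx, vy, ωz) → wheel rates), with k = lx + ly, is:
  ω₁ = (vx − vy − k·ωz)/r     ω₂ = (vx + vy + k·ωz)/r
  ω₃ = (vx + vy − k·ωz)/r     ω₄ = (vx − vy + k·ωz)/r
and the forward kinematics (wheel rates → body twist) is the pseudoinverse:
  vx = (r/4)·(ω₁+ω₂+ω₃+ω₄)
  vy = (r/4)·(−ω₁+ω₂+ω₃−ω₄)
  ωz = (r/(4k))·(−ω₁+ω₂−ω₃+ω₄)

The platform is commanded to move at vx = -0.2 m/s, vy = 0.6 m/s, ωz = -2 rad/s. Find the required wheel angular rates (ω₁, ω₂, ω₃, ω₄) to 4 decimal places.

k = lx + ly = 0.25 + 0.12 = 0.3700;  k·ωz = 0.3700·-2 = -0.7400
ω₁ (FL) = (vx − vy − k·ωz)/r = -0.0600/0.075 = -0.8000
ω₂ (FR) = (vx + vy + k·ωz)/r = -0.3400/0.075 = -4.5333
ω₃ (RL) = (vx + vy − k·ωz)/r = 1.1400/0.075 = 15.2000
ω₄ (RR) = (vx − vy + k·ωz)/r = -1.5400/0.075 = -20.5333

(-0.8000, -4.5333, 15.2000, -20.5333)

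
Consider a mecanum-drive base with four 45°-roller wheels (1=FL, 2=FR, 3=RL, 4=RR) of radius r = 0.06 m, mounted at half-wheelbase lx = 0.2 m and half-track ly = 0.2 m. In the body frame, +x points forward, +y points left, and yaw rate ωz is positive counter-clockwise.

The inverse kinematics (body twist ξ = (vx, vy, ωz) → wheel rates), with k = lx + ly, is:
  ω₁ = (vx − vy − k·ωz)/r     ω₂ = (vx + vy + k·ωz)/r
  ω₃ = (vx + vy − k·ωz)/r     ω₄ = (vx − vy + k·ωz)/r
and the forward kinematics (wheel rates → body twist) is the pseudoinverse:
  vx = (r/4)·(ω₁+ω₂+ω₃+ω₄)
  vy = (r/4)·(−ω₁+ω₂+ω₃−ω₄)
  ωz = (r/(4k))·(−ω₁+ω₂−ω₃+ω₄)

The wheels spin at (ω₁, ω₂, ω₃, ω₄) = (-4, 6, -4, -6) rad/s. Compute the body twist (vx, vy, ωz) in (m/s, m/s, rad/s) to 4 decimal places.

(-0.1200, 0.1800, 0.3000)

k = lx + ly = 0.2 + 0.2 = 0.4000
ω₁+ω₂+ω₃+ω₄ = -8.0000  →  vx = (0.06/4)·-8.0000 = -0.1200
−ω₁+ω₂+ω₃−ω₄ = 12.0000  →  vy = (0.06/4)·12.0000 = 0.1800
−ω₁+ω₂−ω₃+ω₄ = 8.0000  →  ωz = (0.06/1.6000)·8.0000 = 0.3000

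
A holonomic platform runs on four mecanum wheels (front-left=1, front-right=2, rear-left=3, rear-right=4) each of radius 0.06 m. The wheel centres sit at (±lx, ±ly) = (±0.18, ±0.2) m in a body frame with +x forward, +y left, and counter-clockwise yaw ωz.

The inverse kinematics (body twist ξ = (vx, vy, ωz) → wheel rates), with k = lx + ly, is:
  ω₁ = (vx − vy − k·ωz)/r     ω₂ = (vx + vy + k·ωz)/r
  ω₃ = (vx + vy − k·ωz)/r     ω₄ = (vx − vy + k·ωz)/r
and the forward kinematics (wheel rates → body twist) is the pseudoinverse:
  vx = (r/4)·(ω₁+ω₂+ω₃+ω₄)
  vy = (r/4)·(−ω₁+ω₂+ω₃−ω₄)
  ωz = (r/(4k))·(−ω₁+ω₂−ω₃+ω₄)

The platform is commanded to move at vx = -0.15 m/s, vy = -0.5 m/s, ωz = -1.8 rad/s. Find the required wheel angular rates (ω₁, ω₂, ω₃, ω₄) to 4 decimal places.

k = lx + ly = 0.18 + 0.2 = 0.3800;  k·ωz = 0.3800·-1.8 = -0.6840
ω₁ (FL) = (vx − vy − k·ωz)/r = 1.0340/0.06 = 17.2333
ω₂ (FR) = (vx + vy + k·ωz)/r = -1.3340/0.06 = -22.2333
ω₃ (RL) = (vx + vy − k·ωz)/r = 0.0340/0.06 = 0.5667
ω₄ (RR) = (vx − vy + k·ωz)/r = -0.3340/0.06 = -5.5667

(17.2333, -22.2333, 0.5667, -5.5667)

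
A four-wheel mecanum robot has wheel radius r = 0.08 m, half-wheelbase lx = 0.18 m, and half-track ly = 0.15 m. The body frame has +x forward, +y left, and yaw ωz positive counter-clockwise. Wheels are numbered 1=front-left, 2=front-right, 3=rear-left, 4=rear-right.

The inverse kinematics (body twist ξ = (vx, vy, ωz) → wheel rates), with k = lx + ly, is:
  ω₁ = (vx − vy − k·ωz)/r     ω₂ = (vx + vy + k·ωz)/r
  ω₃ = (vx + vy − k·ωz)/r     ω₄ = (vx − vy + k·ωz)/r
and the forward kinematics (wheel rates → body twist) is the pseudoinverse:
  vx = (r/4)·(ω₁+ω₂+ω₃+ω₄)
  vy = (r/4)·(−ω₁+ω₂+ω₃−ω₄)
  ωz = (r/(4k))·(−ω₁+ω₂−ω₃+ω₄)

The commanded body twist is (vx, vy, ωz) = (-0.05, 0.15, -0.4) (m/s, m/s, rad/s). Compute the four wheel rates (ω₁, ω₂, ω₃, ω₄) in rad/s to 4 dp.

k = lx + ly = 0.18 + 0.15 = 0.3300;  k·ωz = 0.3300·-0.4 = -0.1320
ω₁ (FL) = (vx − vy − k·ωz)/r = -0.0680/0.08 = -0.8500
ω₂ (FR) = (vx + vy + k·ωz)/r = -0.0320/0.08 = -0.4000
ω₃ (RL) = (vx + vy − k·ωz)/r = 0.2320/0.08 = 2.9000
ω₄ (RR) = (vx − vy + k·ωz)/r = -0.3320/0.08 = -4.1500

(-0.8500, -0.4000, 2.9000, -4.1500)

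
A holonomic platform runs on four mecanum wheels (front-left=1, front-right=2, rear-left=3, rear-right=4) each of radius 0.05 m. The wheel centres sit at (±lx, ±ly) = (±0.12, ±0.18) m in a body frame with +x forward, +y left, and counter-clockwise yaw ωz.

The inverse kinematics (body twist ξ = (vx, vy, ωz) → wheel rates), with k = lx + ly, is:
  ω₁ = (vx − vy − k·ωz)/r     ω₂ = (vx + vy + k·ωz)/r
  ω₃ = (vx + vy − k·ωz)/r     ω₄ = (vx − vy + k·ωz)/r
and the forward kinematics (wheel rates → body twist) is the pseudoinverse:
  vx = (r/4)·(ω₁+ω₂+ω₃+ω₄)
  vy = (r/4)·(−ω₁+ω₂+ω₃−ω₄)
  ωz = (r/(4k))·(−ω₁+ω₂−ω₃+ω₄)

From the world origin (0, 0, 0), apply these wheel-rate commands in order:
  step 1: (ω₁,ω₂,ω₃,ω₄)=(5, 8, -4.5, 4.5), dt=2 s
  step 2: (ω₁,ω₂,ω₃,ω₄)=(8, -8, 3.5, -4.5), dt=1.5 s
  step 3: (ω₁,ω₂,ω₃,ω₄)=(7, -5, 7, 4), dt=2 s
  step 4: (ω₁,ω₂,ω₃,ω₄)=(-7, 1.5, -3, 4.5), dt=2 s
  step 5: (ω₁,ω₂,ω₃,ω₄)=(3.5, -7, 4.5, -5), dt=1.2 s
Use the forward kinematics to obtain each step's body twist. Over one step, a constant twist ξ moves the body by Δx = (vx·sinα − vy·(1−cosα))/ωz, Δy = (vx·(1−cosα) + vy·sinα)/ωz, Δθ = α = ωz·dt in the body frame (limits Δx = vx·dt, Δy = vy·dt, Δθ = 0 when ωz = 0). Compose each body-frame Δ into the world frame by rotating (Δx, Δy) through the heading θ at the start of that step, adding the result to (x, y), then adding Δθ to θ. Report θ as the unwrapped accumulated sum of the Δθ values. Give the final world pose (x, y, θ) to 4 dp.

step 1: ξ=(vx,vy,ωz)=(0.1625, -0.0750, 0.5000), dt=2.0 → body Δ=(0.3424, 0.0232, 1.0000) → world pose (0.3424, 0.0232, 1.0000)
step 2: ξ=(vx,vy,ωz)=(-0.0125, -0.1000, -1.0000), dt=1.5 → body Δ=(-0.1054, -0.0881, -1.5000) → world pose (0.3596, -0.1131, -0.5000)
step 3: ξ=(vx,vy,ωz)=(0.1625, -0.1125, -0.6250), dt=2.0 → body Δ=(0.1235, -0.3488, -1.2500) → world pose (0.3008, -0.4785, -1.7500)
step 4: ξ=(vx,vy,ωz)=(-0.0500, 0.0125, 0.6667), dt=2.0 → body Δ=(-0.0872, -0.0391, 1.3333) → world pose (0.2778, -0.3856, -0.4167)
step 5: ξ=(vx,vy,ωz)=(-0.0500, -0.0125, -0.8333), dt=1.2 → body Δ=(-0.0574, 0.0150, -1.0000) → world pose (0.2314, -0.3487, -1.4167)

(0.2314, -0.3487, -1.4167)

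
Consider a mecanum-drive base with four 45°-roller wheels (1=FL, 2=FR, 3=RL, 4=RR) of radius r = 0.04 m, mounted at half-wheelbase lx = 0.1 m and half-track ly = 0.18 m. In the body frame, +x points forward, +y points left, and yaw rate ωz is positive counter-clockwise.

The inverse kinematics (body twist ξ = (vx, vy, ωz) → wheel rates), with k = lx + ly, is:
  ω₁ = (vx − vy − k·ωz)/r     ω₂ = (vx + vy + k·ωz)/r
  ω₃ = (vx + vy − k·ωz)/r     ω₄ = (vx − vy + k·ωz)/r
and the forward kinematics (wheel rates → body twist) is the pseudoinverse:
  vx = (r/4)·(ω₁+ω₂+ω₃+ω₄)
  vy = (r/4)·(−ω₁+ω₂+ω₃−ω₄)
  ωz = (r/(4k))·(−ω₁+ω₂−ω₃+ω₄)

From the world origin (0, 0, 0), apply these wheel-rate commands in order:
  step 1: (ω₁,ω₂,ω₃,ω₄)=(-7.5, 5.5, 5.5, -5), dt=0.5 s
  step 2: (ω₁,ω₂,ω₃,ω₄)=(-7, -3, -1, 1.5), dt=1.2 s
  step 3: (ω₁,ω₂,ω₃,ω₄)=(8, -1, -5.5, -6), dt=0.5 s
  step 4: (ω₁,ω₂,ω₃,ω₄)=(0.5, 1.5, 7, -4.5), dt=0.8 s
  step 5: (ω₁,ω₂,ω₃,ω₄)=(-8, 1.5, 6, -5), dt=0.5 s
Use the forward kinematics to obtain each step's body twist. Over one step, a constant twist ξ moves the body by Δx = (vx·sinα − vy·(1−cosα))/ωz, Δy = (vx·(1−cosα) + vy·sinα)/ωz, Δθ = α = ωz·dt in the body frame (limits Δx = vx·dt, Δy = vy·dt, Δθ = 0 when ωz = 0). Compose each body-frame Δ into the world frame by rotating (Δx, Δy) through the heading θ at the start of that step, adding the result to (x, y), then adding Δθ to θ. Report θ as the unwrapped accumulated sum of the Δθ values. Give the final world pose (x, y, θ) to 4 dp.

step 1: ξ=(vx,vy,ωz)=(-0.0150, 0.2350, 0.0893), dt=0.5 → body Δ=(-0.0101, 0.1173, 0.0446) → world pose (-0.0101, 0.1173, 0.0446)
step 2: ξ=(vx,vy,ωz)=(-0.0950, 0.0150, 0.2321), dt=1.2 → body Δ=(-0.1150, 0.0020, 0.2786) → world pose (-0.1251, 0.1142, 0.3232)
step 3: ξ=(vx,vy,ωz)=(-0.0450, -0.0850, -0.3393), dt=0.5 → body Δ=(-0.0260, -0.0404, -0.1696) → world pose (-0.1369, 0.0676, 0.1536)
step 4: ξ=(vx,vy,ωz)=(0.0450, 0.1250, -0.3750), dt=0.8 → body Δ=(0.0504, 0.0931, -0.3000) → world pose (-0.1014, 0.1673, -0.1464)
step 5: ξ=(vx,vy,ωz)=(-0.0550, 0.2050, -0.0536), dt=0.5 → body Δ=(-0.0261, 0.1029, -0.0268) → world pose (-0.1123, 0.2729, -0.1732)

(-0.1123, 0.2729, -0.1732)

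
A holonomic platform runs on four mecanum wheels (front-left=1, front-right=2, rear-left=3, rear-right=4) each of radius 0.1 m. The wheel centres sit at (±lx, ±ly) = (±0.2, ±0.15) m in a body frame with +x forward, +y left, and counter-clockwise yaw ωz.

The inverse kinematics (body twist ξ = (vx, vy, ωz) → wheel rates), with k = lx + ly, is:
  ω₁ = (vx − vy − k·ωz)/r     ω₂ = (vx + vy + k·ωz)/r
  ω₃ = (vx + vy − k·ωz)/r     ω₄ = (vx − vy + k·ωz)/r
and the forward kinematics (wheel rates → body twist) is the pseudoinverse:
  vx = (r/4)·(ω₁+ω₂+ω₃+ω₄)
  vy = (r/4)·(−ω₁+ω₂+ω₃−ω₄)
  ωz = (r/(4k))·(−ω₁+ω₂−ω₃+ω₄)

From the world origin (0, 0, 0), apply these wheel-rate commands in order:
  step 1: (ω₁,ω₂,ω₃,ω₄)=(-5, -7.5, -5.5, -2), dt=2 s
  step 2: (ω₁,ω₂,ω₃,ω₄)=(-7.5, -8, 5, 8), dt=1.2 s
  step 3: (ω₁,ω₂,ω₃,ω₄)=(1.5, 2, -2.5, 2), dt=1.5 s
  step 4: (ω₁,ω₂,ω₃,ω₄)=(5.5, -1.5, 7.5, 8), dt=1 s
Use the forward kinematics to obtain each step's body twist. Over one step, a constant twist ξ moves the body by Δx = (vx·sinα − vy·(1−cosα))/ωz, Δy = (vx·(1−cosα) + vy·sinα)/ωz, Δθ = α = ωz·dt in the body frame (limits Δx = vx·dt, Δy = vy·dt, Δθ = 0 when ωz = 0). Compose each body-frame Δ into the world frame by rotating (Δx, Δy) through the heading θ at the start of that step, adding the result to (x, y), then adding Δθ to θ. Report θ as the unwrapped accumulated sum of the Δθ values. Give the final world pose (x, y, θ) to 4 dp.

(-0.3495, -0.3957, 0.4286)

step 1: ξ=(vx,vy,ωz)=(-0.5000, -0.1500, 0.0714), dt=2.0 → body Δ=(-0.9752, -0.3703, 0.1429) → world pose (-0.9752, -0.3703, 0.1429)
step 2: ξ=(vx,vy,ωz)=(-0.0625, -0.0875, 0.1786), dt=1.2 → body Δ=(-0.0632, -0.1122, 0.2143) → world pose (-1.0218, -0.4903, 0.3571)
step 3: ξ=(vx,vy,ωz)=(0.0750, -0.1000, 0.3571), dt=1.5 → body Δ=(0.1464, -0.1135, 0.5357) → world pose (-0.8449, -0.5455, 0.8929)
step 4: ξ=(vx,vy,ωz)=(0.4875, -0.1875, -0.4643), dt=1.0 → body Δ=(0.4274, -0.2920, -0.4643) → world pose (-0.3495, -0.3957, 0.4286)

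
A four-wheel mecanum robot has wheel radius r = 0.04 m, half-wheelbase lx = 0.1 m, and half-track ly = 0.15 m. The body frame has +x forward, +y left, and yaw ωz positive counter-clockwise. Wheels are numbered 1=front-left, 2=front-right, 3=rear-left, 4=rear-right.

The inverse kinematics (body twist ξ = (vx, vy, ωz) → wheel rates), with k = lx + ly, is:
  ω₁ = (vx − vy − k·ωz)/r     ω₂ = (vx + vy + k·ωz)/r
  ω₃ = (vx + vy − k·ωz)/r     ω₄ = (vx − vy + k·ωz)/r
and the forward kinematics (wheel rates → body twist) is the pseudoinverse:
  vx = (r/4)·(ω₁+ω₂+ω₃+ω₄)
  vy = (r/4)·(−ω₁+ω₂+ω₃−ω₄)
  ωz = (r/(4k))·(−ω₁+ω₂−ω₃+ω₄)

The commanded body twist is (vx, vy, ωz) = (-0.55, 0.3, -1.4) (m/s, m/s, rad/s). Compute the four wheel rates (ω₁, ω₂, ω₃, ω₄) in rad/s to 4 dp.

(-12.5000, -15.0000, 2.5000, -30.0000)

k = lx + ly = 0.1 + 0.15 = 0.2500;  k·ωz = 0.2500·-1.4 = -0.3500
ω₁ (FL) = (vx − vy − k·ωz)/r = -0.5000/0.04 = -12.5000
ω₂ (FR) = (vx + vy + k·ωz)/r = -0.6000/0.04 = -15.0000
ω₃ (RL) = (vx + vy − k·ωz)/r = 0.1000/0.04 = 2.5000
ω₄ (RR) = (vx − vy + k·ωz)/r = -1.2000/0.04 = -30.0000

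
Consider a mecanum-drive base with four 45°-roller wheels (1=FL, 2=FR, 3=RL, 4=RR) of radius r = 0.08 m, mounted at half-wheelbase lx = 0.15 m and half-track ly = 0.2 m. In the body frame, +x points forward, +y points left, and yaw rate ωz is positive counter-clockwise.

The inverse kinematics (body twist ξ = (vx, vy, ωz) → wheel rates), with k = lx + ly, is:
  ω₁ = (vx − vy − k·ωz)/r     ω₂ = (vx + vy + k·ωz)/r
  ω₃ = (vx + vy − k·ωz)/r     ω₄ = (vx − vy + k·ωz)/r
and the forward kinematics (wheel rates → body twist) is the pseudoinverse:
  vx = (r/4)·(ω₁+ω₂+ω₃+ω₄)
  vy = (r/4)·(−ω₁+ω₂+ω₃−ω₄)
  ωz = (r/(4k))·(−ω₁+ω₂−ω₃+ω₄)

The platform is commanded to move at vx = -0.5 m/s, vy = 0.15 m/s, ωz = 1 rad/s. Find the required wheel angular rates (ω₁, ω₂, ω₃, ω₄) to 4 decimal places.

k = lx + ly = 0.15 + 0.2 = 0.3500;  k·ωz = 0.3500·1 = 0.3500
ω₁ (FL) = (vx − vy − k·ωz)/r = -1.0000/0.08 = -12.5000
ω₂ (FR) = (vx + vy + k·ωz)/r = 0.0000/0.08 = 0.0000
ω₃ (RL) = (vx + vy − k·ωz)/r = -0.7000/0.08 = -8.7500
ω₄ (RR) = (vx − vy + k·ωz)/r = -0.3000/0.08 = -3.7500

(-12.5000, 0.0000, -8.7500, -3.7500)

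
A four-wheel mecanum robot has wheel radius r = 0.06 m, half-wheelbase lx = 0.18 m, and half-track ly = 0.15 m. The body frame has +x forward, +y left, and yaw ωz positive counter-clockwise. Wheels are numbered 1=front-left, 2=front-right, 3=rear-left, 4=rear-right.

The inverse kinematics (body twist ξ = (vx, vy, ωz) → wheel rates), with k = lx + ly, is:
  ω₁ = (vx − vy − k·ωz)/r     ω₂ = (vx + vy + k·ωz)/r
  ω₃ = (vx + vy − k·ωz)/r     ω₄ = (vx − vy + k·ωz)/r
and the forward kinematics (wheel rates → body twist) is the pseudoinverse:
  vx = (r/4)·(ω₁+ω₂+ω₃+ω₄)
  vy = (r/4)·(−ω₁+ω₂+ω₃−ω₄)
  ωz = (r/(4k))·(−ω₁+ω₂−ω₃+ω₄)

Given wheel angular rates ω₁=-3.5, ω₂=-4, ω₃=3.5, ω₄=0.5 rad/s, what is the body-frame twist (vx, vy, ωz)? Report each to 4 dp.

(-0.0525, 0.0375, -0.1591)

k = lx + ly = 0.18 + 0.15 = 0.3300
ω₁+ω₂+ω₃+ω₄ = -3.5000  →  vx = (0.06/4)·-3.5000 = -0.0525
−ω₁+ω₂+ω₃−ω₄ = 2.5000  →  vy = (0.06/4)·2.5000 = 0.0375
−ω₁+ω₂−ω₃+ω₄ = -3.5000  →  ωz = (0.06/1.3200)·-3.5000 = -0.1591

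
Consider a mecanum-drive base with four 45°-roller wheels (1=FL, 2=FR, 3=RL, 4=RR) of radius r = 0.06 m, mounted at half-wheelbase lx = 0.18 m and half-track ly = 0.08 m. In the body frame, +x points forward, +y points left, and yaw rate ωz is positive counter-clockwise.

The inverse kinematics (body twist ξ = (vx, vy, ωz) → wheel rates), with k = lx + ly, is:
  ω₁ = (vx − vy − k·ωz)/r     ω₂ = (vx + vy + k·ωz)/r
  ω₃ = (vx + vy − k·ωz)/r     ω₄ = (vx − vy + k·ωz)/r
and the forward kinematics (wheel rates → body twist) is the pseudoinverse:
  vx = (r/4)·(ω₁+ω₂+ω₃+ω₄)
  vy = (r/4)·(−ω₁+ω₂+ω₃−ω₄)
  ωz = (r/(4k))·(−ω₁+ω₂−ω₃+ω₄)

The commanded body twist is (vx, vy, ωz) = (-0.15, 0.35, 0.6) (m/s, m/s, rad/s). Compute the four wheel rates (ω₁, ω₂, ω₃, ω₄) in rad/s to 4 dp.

k = lx + ly = 0.18 + 0.08 = 0.2600;  k·ωz = 0.2600·0.6 = 0.1560
ω₁ (FL) = (vx − vy − k·ωz)/r = -0.6560/0.06 = -10.9333
ω₂ (FR) = (vx + vy + k·ωz)/r = 0.3560/0.06 = 5.9333
ω₃ (RL) = (vx + vy − k·ωz)/r = 0.0440/0.06 = 0.7333
ω₄ (RR) = (vx − vy + k·ωz)/r = -0.3440/0.06 = -5.7333

(-10.9333, 5.9333, 0.7333, -5.7333)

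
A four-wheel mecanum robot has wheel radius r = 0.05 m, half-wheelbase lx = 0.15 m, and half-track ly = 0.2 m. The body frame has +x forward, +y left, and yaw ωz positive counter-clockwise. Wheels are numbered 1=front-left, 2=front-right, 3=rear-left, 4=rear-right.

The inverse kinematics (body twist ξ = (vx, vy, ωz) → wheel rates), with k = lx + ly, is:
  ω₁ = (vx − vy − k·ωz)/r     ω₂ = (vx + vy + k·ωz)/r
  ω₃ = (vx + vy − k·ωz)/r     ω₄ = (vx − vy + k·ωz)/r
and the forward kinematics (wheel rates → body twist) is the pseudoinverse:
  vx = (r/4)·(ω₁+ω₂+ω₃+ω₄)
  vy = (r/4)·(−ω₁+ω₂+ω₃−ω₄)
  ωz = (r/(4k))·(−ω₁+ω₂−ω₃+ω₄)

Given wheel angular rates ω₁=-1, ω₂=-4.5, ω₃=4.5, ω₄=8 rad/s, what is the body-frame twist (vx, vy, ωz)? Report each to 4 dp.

k = lx + ly = 0.15 + 0.2 = 0.3500
ω₁+ω₂+ω₃+ω₄ = 7.0000  →  vx = (0.05/4)·7.0000 = 0.0875
−ω₁+ω₂+ω₃−ω₄ = -7.0000  →  vy = (0.05/4)·-7.0000 = -0.0875
−ω₁+ω₂−ω₃+ω₄ = 0.0000  →  ωz = (0.05/1.4000)·0.0000 = 0.0000

(0.0875, -0.0875, 0.0000)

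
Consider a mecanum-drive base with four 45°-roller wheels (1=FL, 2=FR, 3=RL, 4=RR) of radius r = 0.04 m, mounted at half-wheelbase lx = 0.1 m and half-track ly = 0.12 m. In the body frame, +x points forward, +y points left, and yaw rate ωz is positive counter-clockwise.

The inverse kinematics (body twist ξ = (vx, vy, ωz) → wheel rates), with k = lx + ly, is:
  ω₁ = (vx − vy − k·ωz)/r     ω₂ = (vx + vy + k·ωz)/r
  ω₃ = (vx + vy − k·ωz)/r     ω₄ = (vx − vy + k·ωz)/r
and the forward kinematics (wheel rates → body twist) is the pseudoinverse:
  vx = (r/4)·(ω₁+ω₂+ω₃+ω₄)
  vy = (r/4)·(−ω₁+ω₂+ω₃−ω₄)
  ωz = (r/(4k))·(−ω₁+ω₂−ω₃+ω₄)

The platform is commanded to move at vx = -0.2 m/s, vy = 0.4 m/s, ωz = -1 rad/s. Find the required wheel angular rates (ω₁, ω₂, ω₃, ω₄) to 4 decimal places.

k = lx + ly = 0.1 + 0.12 = 0.2200;  k·ωz = 0.2200·-1 = -0.2200
ω₁ (FL) = (vx − vy − k·ωz)/r = -0.3800/0.04 = -9.5000
ω₂ (FR) = (vx + vy + k·ωz)/r = -0.0200/0.04 = -0.5000
ω₃ (RL) = (vx + vy − k·ωz)/r = 0.4200/0.04 = 10.5000
ω₄ (RR) = (vx − vy + k·ωz)/r = -0.8200/0.04 = -20.5000

(-9.5000, -0.5000, 10.5000, -20.5000)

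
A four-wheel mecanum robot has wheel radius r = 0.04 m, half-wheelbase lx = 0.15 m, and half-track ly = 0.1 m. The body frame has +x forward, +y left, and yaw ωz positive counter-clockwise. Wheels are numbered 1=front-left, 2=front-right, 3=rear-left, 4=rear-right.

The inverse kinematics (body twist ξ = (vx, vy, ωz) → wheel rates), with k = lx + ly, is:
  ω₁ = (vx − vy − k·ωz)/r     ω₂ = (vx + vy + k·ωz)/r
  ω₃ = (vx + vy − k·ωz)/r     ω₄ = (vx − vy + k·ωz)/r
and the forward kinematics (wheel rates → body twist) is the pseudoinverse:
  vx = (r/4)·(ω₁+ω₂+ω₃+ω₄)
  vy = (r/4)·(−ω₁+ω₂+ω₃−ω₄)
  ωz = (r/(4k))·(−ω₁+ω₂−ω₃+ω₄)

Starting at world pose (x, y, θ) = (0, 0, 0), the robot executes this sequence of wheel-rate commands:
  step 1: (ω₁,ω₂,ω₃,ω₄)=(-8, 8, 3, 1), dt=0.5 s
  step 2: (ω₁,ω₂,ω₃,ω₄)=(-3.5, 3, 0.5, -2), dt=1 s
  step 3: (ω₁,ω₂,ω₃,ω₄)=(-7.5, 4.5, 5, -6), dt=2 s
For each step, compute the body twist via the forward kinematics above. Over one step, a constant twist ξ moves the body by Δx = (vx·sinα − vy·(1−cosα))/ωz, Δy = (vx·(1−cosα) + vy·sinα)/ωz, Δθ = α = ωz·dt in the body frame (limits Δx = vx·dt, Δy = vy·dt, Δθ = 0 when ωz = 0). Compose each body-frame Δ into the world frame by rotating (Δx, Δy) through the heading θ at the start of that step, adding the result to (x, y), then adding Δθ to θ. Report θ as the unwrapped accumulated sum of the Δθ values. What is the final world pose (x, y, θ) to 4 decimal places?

(-0.3264, 0.5397, 0.5200)

step 1: ξ=(vx,vy,ωz)=(0.0400, 0.1800, 0.5600), dt=0.5 → body Δ=(0.0072, 0.0916, 0.2800) → world pose (0.0072, 0.0916, 0.2800)
step 2: ξ=(vx,vy,ωz)=(-0.0200, 0.0900, 0.1600), dt=1.0 → body Δ=(-0.0271, 0.0880, 0.1600) → world pose (-0.0431, 0.1687, 0.4400)
step 3: ξ=(vx,vy,ωz)=(-0.0400, 0.2300, 0.0400), dt=2.0 → body Δ=(-0.0983, 0.4563, 0.0800) → world pose (-0.3264, 0.5397, 0.5200)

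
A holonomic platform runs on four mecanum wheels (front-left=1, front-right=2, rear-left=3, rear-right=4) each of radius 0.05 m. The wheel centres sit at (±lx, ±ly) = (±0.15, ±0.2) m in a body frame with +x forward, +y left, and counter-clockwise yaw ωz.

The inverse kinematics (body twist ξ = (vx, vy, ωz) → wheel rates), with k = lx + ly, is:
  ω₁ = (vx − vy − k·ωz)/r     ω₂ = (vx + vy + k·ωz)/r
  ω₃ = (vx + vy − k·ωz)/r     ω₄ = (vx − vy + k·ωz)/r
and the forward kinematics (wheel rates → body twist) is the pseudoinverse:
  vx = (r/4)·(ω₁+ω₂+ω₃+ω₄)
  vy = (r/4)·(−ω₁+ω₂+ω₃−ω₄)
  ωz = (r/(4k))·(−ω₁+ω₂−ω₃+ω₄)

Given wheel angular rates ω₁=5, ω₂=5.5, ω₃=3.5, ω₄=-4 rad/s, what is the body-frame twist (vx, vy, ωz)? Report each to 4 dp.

(0.1250, 0.1000, -0.2500)

k = lx + ly = 0.15 + 0.2 = 0.3500
ω₁+ω₂+ω₃+ω₄ = 10.0000  →  vx = (0.05/4)·10.0000 = 0.1250
−ω₁+ω₂+ω₃−ω₄ = 8.0000  →  vy = (0.05/4)·8.0000 = 0.1000
−ω₁+ω₂−ω₃+ω₄ = -7.0000  →  ωz = (0.05/1.4000)·-7.0000 = -0.2500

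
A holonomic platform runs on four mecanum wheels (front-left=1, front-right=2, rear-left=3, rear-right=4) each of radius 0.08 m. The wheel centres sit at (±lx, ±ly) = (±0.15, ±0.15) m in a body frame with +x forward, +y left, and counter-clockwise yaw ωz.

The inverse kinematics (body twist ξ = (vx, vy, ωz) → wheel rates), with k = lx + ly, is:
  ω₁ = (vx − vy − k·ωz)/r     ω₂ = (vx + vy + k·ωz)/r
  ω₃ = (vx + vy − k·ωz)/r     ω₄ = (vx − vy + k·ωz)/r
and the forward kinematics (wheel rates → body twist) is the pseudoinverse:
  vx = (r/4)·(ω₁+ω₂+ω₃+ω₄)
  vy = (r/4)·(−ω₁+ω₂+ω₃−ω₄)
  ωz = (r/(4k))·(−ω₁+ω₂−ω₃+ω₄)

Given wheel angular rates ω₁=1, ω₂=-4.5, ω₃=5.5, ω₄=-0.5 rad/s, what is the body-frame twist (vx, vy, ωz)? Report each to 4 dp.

k = lx + ly = 0.15 + 0.15 = 0.3000
ω₁+ω₂+ω₃+ω₄ = 1.5000  →  vx = (0.08/4)·1.5000 = 0.0300
−ω₁+ω₂+ω₃−ω₄ = 0.5000  →  vy = (0.08/4)·0.5000 = 0.0100
−ω₁+ω₂−ω₃+ω₄ = -11.5000  →  ωz = (0.08/1.2000)·-11.5000 = -0.7667

(0.0300, 0.0100, -0.7667)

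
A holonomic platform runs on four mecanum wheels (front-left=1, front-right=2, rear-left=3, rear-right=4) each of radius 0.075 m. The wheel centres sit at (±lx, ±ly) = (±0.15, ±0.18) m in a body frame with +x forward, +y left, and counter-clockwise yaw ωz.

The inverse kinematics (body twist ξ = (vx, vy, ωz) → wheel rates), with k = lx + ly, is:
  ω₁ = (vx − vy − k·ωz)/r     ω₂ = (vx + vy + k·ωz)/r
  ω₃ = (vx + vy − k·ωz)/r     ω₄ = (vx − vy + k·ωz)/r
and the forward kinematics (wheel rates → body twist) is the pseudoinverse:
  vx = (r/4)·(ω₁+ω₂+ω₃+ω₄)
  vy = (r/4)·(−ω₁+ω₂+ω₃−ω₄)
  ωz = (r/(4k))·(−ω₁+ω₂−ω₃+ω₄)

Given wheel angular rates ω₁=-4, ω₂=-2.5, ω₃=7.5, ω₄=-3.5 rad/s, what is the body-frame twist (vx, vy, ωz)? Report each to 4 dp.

k = lx + ly = 0.15 + 0.18 = 0.3300
ω₁+ω₂+ω₃+ω₄ = -2.5000  →  vx = (0.075/4)·-2.5000 = -0.0469
−ω₁+ω₂+ω₃−ω₄ = 12.5000  →  vy = (0.075/4)·12.5000 = 0.2344
−ω₁+ω₂−ω₃+ω₄ = -9.5000  →  ωz = (0.075/1.3200)·-9.5000 = -0.5398

(-0.0469, 0.2344, -0.5398)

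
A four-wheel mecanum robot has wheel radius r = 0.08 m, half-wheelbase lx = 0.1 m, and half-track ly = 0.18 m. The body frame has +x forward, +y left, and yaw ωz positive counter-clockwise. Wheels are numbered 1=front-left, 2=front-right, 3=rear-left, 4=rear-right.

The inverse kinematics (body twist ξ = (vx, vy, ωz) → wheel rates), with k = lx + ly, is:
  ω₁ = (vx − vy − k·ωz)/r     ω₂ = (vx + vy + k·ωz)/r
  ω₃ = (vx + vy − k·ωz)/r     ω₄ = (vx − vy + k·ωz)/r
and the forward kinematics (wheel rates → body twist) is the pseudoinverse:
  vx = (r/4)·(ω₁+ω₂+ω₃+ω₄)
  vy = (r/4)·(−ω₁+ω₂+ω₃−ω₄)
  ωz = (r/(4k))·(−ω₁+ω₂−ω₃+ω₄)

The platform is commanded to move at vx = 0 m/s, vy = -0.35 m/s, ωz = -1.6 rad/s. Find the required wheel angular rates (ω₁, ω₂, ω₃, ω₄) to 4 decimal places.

(9.9750, -9.9750, 1.2250, -1.2250)

k = lx + ly = 0.1 + 0.18 = 0.2800;  k·ωz = 0.2800·-1.6 = -0.4480
ω₁ (FL) = (vx − vy − k·ωz)/r = 0.7980/0.08 = 9.9750
ω₂ (FR) = (vx + vy + k·ωz)/r = -0.7980/0.08 = -9.9750
ω₃ (RL) = (vx + vy − k·ωz)/r = 0.0980/0.08 = 1.2250
ω₄ (RR) = (vx − vy + k·ωz)/r = -0.0980/0.08 = -1.2250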